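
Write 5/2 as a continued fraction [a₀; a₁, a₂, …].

⌊5/2⌋ = 2, remainder 1
⌊2/1⌋ = 2, remainder 0

[2; 2]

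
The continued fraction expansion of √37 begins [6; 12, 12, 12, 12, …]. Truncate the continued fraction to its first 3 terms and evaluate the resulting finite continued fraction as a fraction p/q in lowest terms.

882/145

a_0 = 6: 6/1
a_1 = 12: 73/12
a_2 = 12: 882/145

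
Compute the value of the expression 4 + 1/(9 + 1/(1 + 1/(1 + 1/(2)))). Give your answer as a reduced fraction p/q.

Work from the innermost term outward:
Start with 2.
1 + 1/(2/1) = 1 + 1/2 = 3/2
1 + 1/(3/2) = 1 + 2/3 = 5/3
9 + 1/(5/3) = 9 + 3/5 = 48/5
4 + 1/(48/5) = 4 + 5/48 = 197/48

197/48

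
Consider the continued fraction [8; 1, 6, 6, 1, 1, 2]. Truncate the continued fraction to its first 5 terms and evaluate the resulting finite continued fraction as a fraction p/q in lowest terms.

443/50

Compute successive convergents:
a_0 = 8: 8/1
a_1 = 1: 9/1
a_2 = 6: 62/7
a_3 = 6: 381/43
a_4 = 1: 443/50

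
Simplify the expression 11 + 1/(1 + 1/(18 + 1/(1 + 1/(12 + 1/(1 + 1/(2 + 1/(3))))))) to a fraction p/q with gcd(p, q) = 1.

Collapse the nested fraction from the inside out:
Start with 3.
2 + 1/(3/1) = 2 + 1/3 = 7/3
1 + 1/(7/3) = 1 + 3/7 = 10/7
12 + 1/(10/7) = 12 + 7/10 = 127/10
1 + 1/(127/10) = 1 + 10/127 = 137/127
18 + 1/(137/127) = 18 + 127/137 = 2593/137
1 + 1/(2593/137) = 1 + 137/2593 = 2730/2593
11 + 1/(2730/2593) = 11 + 2593/2730 = 32623/2730

32623/2730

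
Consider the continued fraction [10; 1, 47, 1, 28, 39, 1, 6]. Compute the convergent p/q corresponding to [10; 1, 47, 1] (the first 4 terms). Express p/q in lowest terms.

Use the convergent recurrence hₖ = aₖ·hₖ₋₁ + hₖ₋₂ (and likewise for the denominators kₖ):
a_0 = 10: 10/1
a_1 = 1: 11/1
a_2 = 47: 527/48
a_3 = 1: 538/49

538/49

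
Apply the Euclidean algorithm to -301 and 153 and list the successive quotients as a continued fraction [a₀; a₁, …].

-301 ÷ 153 → quotient -2, remainder 5
153 ÷ 5 → quotient 30, remainder 3
5 ÷ 3 → quotient 1, remainder 2
3 ÷ 2 → quotient 1, remainder 1
2 ÷ 1 → quotient 2, remainder 0

[-2; 30, 1, 1, 2]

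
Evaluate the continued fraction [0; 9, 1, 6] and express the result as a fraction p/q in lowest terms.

Compute successive convergents:
a_0 = 0: 0/1
a_1 = 9: 1/9
a_2 = 1: 1/10
a_3 = 6: 7/69

7/69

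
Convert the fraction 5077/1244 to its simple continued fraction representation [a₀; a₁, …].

[4; 12, 3, 6, 2, 2]

Apply division with remainder until the remainder is 0:
⌊5077/1244⌋ = 4, remainder 101
⌊1244/101⌋ = 12, remainder 32
⌊101/32⌋ = 3, remainder 5
⌊32/5⌋ = 6, remainder 2
⌊5/2⌋ = 2, remainder 1
⌊2/1⌋ = 2, remainder 0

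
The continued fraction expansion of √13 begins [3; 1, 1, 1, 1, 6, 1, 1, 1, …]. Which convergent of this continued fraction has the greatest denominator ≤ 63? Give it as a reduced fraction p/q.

137/38

a_0 = 3: 3/1  (≤ bound)
a_1 = 1: 4/1  (≤ bound)
a_2 = 1: 7/2  (≤ bound)
a_3 = 1: 11/3  (≤ bound)
a_4 = 1: 18/5  (≤ bound)
a_5 = 6: 119/33  (≤ bound)
a_6 = 1: 137/38  (≤ bound)
a_7 = 1: 256/71  (> 63, stop)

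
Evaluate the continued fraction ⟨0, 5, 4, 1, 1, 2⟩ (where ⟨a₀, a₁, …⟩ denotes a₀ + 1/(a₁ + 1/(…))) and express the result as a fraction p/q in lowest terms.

23/120

a_0 = 0: 0/1
a_1 = 5: 1/5
a_2 = 4: 4/21
a_3 = 1: 5/26
a_4 = 1: 9/47
a_5 = 2: 23/120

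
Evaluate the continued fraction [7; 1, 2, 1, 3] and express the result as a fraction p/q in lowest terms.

116/15

Collapse the nested fraction from the inside out:
Start with 3.
1 + 1/(3/1) = 1 + 1/3 = 4/3
2 + 1/(4/3) = 2 + 3/4 = 11/4
1 + 1/(11/4) = 1 + 4/11 = 15/11
7 + 1/(15/11) = 7 + 11/15 = 116/15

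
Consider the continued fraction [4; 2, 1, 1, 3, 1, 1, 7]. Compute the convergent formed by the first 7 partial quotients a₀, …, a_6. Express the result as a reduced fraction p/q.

Start with 1.
1 + 1/(1/1) = 1 + 1/1 = 2/1
3 + 1/(2/1) = 3 + 1/2 = 7/2
1 + 1/(7/2) = 1 + 2/7 = 9/7
1 + 1/(9/7) = 1 + 7/9 = 16/9
2 + 1/(16/9) = 2 + 9/16 = 41/16
4 + 1/(41/16) = 4 + 16/41 = 180/41

180/41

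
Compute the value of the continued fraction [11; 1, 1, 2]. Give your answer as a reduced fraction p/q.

58/5

Start with 2.
1 + 1/(2/1) = 1 + 1/2 = 3/2
1 + 1/(3/2) = 1 + 2/3 = 5/3
11 + 1/(5/3) = 11 + 3/5 = 58/5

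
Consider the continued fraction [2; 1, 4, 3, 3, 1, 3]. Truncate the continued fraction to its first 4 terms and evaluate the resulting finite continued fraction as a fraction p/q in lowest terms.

Collapse the nested fraction from the inside out:
Start with 3.
4 + 1/(3/1) = 4 + 1/3 = 13/3
1 + 1/(13/3) = 1 + 3/13 = 16/13
2 + 1/(16/13) = 2 + 13/16 = 45/16

45/16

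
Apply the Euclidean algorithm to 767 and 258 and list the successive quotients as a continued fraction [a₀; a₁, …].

767 ÷ 258 → quotient 2, remainder 251
258 ÷ 251 → quotient 1, remainder 7
251 ÷ 7 → quotient 35, remainder 6
7 ÷ 6 → quotient 1, remainder 1
6 ÷ 1 → quotient 6, remainder 0

[2; 1, 35, 1, 6]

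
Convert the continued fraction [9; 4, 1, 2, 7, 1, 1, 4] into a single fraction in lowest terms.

Build up convergents one term at a time:
a_0 = 9: 9/1
a_1 = 4: 37/4
a_2 = 1: 46/5
a_3 = 2: 129/14
a_4 = 7: 949/103
a_5 = 1: 1078/117
a_6 = 1: 2027/220
a_7 = 4: 9186/997

9186/997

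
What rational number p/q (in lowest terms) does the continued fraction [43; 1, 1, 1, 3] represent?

480/11

Build up convergents one term at a time:
a_0 = 43: 43/1
a_1 = 1: 44/1
a_2 = 1: 87/2
a_3 = 1: 131/3
a_4 = 3: 480/11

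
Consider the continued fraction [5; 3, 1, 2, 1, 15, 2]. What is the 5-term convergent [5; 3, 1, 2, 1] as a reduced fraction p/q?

79/15

a_0 = 5: 5/1
a_1 = 3: 16/3
a_2 = 1: 21/4
a_3 = 2: 58/11
a_4 = 1: 79/15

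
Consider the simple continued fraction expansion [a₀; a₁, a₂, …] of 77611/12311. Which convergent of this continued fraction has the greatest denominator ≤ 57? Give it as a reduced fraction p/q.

145/23

List convergents until the denominator exceeds the bound:
a_0 = 6: 6/1  (≤ bound)
a_1 = 3: 19/3  (≤ bound)
a_2 = 3: 63/10  (≤ bound)
a_3 = 2: 145/23  (≤ bound)
a_4 = 12: 1803/286  (> 57, stop)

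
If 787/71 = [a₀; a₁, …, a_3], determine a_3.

⌊787/71⌋ = 11, remainder 6
⌊71/6⌋ = 11, remainder 5
⌊6/5⌋ = 1, remainder 1
⌊5/1⌋ = 5, remainder 0

5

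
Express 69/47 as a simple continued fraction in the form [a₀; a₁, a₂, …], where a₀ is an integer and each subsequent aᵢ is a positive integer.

Apply division with remainder until the remainder is 0:
⌊69/47⌋ = 1, remainder 22
⌊47/22⌋ = 2, remainder 3
⌊22/3⌋ = 7, remainder 1
⌊3/1⌋ = 3, remainder 0

[1; 2, 7, 3]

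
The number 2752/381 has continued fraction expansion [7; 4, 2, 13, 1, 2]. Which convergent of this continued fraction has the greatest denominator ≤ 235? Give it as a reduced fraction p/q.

939/130

a_0 = 7: 7/1  (≤ bound)
a_1 = 4: 29/4  (≤ bound)
a_2 = 2: 65/9  (≤ bound)
a_3 = 13: 874/121  (≤ bound)
a_4 = 1: 939/130  (≤ bound)
a_5 = 2: 2752/381  (> 235, stop)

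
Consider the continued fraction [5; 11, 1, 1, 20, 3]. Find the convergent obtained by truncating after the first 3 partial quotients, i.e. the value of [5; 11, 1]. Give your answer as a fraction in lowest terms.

61/12

Work from the innermost term outward:
Start with 1.
11 + 1/(1/1) = 11 + 1/1 = 12/1
5 + 1/(12/1) = 5 + 1/12 = 61/12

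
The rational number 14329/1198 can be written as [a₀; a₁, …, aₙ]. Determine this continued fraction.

14329 ÷ 1198 → quotient 11, remainder 1151
1198 ÷ 1151 → quotient 1, remainder 47
1151 ÷ 47 → quotient 24, remainder 23
47 ÷ 23 → quotient 2, remainder 1
23 ÷ 1 → quotient 23, remainder 0

[11; 1, 24, 2, 23]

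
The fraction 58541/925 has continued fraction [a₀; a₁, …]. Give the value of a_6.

58541 ÷ 925 → quotient 63, remainder 266
925 ÷ 266 → quotient 3, remainder 127
266 ÷ 127 → quotient 2, remainder 12
127 ÷ 12 → quotient 10, remainder 7
12 ÷ 7 → quotient 1, remainder 5
7 ÷ 5 → quotient 1, remainder 2
5 ÷ 2 → quotient 2, remainder 1

2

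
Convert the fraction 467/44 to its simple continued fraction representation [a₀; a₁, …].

[10; 1, 1, 1, 1, 2, 3]

467 ÷ 44 → quotient 10, remainder 27
44 ÷ 27 → quotient 1, remainder 17
27 ÷ 17 → quotient 1, remainder 10
17 ÷ 10 → quotient 1, remainder 7
10 ÷ 7 → quotient 1, remainder 3
7 ÷ 3 → quotient 2, remainder 1
3 ÷ 1 → quotient 3, remainder 0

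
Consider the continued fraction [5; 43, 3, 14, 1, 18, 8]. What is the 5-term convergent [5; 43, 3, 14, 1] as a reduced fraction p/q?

10011/1993

Build up convergents one term at a time:
a_0 = 5: 5/1
a_1 = 43: 216/43
a_2 = 3: 653/130
a_3 = 14: 9358/1863
a_4 = 1: 10011/1993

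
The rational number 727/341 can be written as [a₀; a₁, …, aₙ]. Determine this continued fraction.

⌊727/341⌋ = 2, remainder 45
⌊341/45⌋ = 7, remainder 26
⌊45/26⌋ = 1, remainder 19
⌊26/19⌋ = 1, remainder 7
⌊19/7⌋ = 2, remainder 5
⌊7/5⌋ = 1, remainder 2
⌊5/2⌋ = 2, remainder 1
⌊2/1⌋ = 2, remainder 0

[2; 7, 1, 1, 2, 1, 2, 2]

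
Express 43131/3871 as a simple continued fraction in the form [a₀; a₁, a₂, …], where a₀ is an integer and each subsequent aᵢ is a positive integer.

43131 ÷ 3871 → quotient 11, remainder 550
3871 ÷ 550 → quotient 7, remainder 21
550 ÷ 21 → quotient 26, remainder 4
21 ÷ 4 → quotient 5, remainder 1
4 ÷ 1 → quotient 4, remainder 0

[11; 7, 26, 5, 4]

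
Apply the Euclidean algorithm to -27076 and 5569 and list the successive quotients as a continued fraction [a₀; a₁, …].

⌊-27076/5569⌋ = -5, remainder 769
⌊5569/769⌋ = 7, remainder 186
⌊769/186⌋ = 4, remainder 25
⌊186/25⌋ = 7, remainder 11
⌊25/11⌋ = 2, remainder 3
⌊11/3⌋ = 3, remainder 2
⌊3/2⌋ = 1, remainder 1
⌊2/1⌋ = 2, remainder 0

[-5; 7, 4, 7, 2, 3, 1, 2]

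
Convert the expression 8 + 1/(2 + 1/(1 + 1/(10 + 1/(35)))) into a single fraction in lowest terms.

9370/1123

Use the convergent recurrence hₖ = aₖ·hₖ₋₁ + hₖ₋₂ (and likewise for the denominators kₖ):
a_0 = 8: 8/1
a_1 = 2: 17/2
a_2 = 1: 25/3
a_3 = 10: 267/32
a_4 = 35: 9370/1123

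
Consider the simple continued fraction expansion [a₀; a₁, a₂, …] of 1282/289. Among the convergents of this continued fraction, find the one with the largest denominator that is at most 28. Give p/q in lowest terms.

71/16

List convergents until the denominator exceeds the bound:
a_0 = 4: 4/1  (≤ bound)
a_1 = 2: 9/2  (≤ bound)
a_2 = 3: 31/7  (≤ bound)
a_3 = 2: 71/16  (≤ bound)
a_4 = 2: 173/39  (> 28, stop)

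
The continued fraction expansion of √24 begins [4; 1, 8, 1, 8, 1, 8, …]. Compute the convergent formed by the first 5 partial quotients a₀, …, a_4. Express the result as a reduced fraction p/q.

436/89

Starting at the tail and folding back:
Start with 8.
1 + 1/(8/1) = 1 + 1/8 = 9/8
8 + 1/(9/8) = 8 + 8/9 = 80/9
1 + 1/(80/9) = 1 + 9/80 = 89/80
4 + 1/(89/80) = 4 + 80/89 = 436/89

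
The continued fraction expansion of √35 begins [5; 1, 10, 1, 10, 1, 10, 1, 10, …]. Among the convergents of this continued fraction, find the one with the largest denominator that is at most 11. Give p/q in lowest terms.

65/11

List convergents until the denominator exceeds the bound:
a_0 = 5: 5/1  (≤ bound)
a_1 = 1: 6/1  (≤ bound)
a_2 = 10: 65/11  (≤ bound)
a_3 = 1: 71/12  (> 11, stop)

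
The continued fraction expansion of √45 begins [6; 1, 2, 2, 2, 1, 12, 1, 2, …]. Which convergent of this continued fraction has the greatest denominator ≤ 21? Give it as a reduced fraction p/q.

a_0 = 6: 6/1  (≤ bound)
a_1 = 1: 7/1  (≤ bound)
a_2 = 2: 20/3  (≤ bound)
a_3 = 2: 47/7  (≤ bound)
a_4 = 2: 114/17  (≤ bound)
a_5 = 1: 161/24  (> 21, stop)

114/17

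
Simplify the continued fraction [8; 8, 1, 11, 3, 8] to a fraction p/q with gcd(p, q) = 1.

Use the convergent recurrence hₖ = aₖ·hₖ₋₁ + hₖ₋₂ (and likewise for the denominators kₖ):
a_0 = 8: 8/1
a_1 = 8: 65/8
a_2 = 1: 73/9
a_3 = 11: 868/107
a_4 = 3: 2677/330
a_5 = 8: 22284/2747

22284/2747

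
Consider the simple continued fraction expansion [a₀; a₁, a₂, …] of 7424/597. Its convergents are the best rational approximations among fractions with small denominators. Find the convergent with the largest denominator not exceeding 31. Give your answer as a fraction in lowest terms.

List convergents until the denominator exceeds the bound:
a_0 = 12: 12/1  (≤ bound)
a_1 = 2: 25/2  (≤ bound)
a_2 = 3: 87/7  (≤ bound)
a_3 = 2: 199/16  (≤ bound)
a_4 = 1: 286/23  (≤ bound)
a_5 = 1: 485/39  (> 31, stop)

286/23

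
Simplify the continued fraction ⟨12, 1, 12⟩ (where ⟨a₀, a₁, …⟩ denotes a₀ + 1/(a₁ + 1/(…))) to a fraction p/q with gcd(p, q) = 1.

Starting at the tail and folding back:
Start with 12.
1 + 1/(12/1) = 1 + 1/12 = 13/12
12 + 1/(13/12) = 12 + 12/13 = 168/13

168/13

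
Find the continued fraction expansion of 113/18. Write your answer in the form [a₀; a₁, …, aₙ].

⌊113/18⌋ = 6, remainder 5
⌊18/5⌋ = 3, remainder 3
⌊5/3⌋ = 1, remainder 2
⌊3/2⌋ = 1, remainder 1
⌊2/1⌋ = 2, remainder 0

[6; 3, 1, 1, 2]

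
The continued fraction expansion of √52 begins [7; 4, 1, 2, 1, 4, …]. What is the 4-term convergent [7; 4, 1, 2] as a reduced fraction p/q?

101/14

Starting at the tail and folding back:
Start with 2.
1 + 1/(2/1) = 1 + 1/2 = 3/2
4 + 1/(3/2) = 4 + 2/3 = 14/3
7 + 1/(14/3) = 7 + 3/14 = 101/14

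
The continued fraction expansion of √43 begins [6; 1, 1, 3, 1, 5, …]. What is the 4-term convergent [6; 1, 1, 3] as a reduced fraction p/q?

Collapse the nested fraction from the inside out:
Start with 3.
1 + 1/(3/1) = 1 + 1/3 = 4/3
1 + 1/(4/3) = 1 + 3/4 = 7/4
6 + 1/(7/4) = 6 + 4/7 = 46/7

46/7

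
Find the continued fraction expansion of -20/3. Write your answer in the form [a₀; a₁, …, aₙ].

-20 ÷ 3 → quotient -7, remainder 1
3 ÷ 1 → quotient 3, remainder 0

[-7; 3]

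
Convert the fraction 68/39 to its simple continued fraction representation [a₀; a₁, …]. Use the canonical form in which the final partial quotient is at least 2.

[1; 1, 2, 1, 9]

68 = 1·39 + 29, so a_0 = 1
39 = 1·29 + 10, so a_1 = 1
29 = 2·10 + 9, so a_2 = 2
10 = 1·9 + 1, so a_3 = 1
9 = 9·1 + 0, so a_4 = 9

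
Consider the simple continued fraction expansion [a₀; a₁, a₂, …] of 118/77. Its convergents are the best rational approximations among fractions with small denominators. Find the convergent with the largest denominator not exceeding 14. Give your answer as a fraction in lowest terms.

List convergents until the denominator exceeds the bound:
a_0 = 1: 1/1  (≤ bound)
a_1 = 1: 2/1  (≤ bound)
a_2 = 1: 3/2  (≤ bound)
a_3 = 7: 23/15  (> 14, stop)

3/2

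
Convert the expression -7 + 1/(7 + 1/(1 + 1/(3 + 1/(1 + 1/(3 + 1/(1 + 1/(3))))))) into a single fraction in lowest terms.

Start with 3.
1 + 1/(3/1) = 1 + 1/3 = 4/3
3 + 1/(4/3) = 3 + 3/4 = 15/4
1 + 1/(15/4) = 1 + 4/15 = 19/15
3 + 1/(19/15) = 3 + 15/19 = 72/19
1 + 1/(72/19) = 1 + 19/72 = 91/72
7 + 1/(91/72) = 7 + 72/91 = 709/91
-7 + 1/(709/91) = -7 + 91/709 = -4872/709

-4872/709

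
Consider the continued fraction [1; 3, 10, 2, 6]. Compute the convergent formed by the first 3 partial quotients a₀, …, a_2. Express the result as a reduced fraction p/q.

Start with 10.
3 + 1/(10/1) = 3 + 1/10 = 31/10
1 + 1/(31/10) = 1 + 10/31 = 41/31

41/31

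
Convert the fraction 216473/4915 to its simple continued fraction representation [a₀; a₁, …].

[44; 23, 13, 3, 5]

216473 ÷ 4915 → quotient 44, remainder 213
4915 ÷ 213 → quotient 23, remainder 16
213 ÷ 16 → quotient 13, remainder 5
16 ÷ 5 → quotient 3, remainder 1
5 ÷ 1 → quotient 5, remainder 0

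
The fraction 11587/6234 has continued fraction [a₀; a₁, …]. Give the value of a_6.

Repeatedly divide and take the remainder:
⌊11587/6234⌋ = 1, remainder 5353
⌊6234/5353⌋ = 1, remainder 881
⌊5353/881⌋ = 6, remainder 67
⌊881/67⌋ = 13, remainder 10
⌊67/10⌋ = 6, remainder 7
⌊10/7⌋ = 1, remainder 3
⌊7/3⌋ = 2, remainder 1

2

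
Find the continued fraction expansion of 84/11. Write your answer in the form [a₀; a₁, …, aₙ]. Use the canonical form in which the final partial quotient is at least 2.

Run the Euclidean algorithm, recording each quotient:
84 = 7·11 + 7, so a_0 = 7
11 = 1·7 + 4, so a_1 = 1
7 = 1·4 + 3, so a_2 = 1
4 = 1·3 + 1, so a_3 = 1
3 = 3·1 + 0, so a_4 = 3

[7; 1, 1, 1, 3]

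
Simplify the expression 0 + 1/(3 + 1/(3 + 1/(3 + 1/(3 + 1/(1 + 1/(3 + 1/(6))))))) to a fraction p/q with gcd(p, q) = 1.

a_0 = 0: 0/1
a_1 = 3: 1/3
a_2 = 3: 3/10
a_3 = 3: 10/33
a_4 = 3: 33/109
a_5 = 1: 43/142
a_6 = 3: 162/535
a_7 = 6: 1015/3352

1015/3352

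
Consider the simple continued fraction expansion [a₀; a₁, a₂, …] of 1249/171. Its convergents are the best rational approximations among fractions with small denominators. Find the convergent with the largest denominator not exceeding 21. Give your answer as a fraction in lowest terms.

a_0 = 7: 7/1  (≤ bound)
a_1 = 3: 22/3  (≤ bound)
a_2 = 3: 73/10  (≤ bound)
a_3 = 2: 168/23  (> 21, stop)

73/10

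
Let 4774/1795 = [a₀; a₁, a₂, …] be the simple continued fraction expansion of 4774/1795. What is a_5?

12

Run the Euclidean algorithm, recording each quotient:
4774 ÷ 1795 → quotient 2, remainder 1184
1795 ÷ 1184 → quotient 1, remainder 611
1184 ÷ 611 → quotient 1, remainder 573
611 ÷ 573 → quotient 1, remainder 38
573 ÷ 38 → quotient 15, remainder 3
38 ÷ 3 → quotient 12, remainder 2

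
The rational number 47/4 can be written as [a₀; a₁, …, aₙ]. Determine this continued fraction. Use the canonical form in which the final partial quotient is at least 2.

[11; 1, 3]

Apply division with remainder until the remainder is 0:
⌊47/4⌋ = 11, remainder 3
⌊4/3⌋ = 1, remainder 1
⌊3/1⌋ = 3, remainder 0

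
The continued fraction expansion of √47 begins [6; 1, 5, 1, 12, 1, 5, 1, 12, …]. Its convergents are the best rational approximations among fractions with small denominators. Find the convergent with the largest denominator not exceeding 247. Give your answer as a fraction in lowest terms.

a_0 = 6: 6/1  (≤ bound)
a_1 = 1: 7/1  (≤ bound)
a_2 = 5: 41/6  (≤ bound)
a_3 = 1: 48/7  (≤ bound)
a_4 = 12: 617/90  (≤ bound)
a_5 = 1: 665/97  (≤ bound)
a_6 = 5: 3942/575  (> 247, stop)

665/97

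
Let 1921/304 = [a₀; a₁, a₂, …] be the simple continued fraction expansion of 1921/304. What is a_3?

2

Run the Euclidean algorithm, recording each quotient:
⌊1921/304⌋ = 6, remainder 97
⌊304/97⌋ = 3, remainder 13
⌊97/13⌋ = 7, remainder 6
⌊13/6⌋ = 2, remainder 1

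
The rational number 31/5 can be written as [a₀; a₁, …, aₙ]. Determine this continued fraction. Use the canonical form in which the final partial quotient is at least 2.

[6; 5]

31 ÷ 5 → quotient 6, remainder 1
5 ÷ 1 → quotient 5, remainder 0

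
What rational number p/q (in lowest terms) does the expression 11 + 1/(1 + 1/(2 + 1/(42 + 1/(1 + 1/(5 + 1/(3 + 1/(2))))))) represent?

66503/5699

Starting at the tail and folding back:
Start with 2.
3 + 1/(2/1) = 3 + 1/2 = 7/2
5 + 1/(7/2) = 5 + 2/7 = 37/7
1 + 1/(37/7) = 1 + 7/37 = 44/37
42 + 1/(44/37) = 42 + 37/44 = 1885/44
2 + 1/(1885/44) = 2 + 44/1885 = 3814/1885
1 + 1/(3814/1885) = 1 + 1885/3814 = 5699/3814
11 + 1/(5699/3814) = 11 + 3814/5699 = 66503/5699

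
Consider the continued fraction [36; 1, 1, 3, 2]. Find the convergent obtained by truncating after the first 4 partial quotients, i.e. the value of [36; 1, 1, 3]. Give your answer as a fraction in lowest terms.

256/7

Start with 3.
1 + 1/(3/1) = 1 + 1/3 = 4/3
1 + 1/(4/3) = 1 + 3/4 = 7/4
36 + 1/(7/4) = 36 + 4/7 = 256/7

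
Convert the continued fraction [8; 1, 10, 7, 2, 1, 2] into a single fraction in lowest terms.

5854/657

Use the convergent recurrence hₖ = aₖ·hₖ₋₁ + hₖ₋₂ (and likewise for the denominators kₖ):
a_0 = 8: 8/1
a_1 = 1: 9/1
a_2 = 10: 98/11
a_3 = 7: 695/78
a_4 = 2: 1488/167
a_5 = 1: 2183/245
a_6 = 2: 5854/657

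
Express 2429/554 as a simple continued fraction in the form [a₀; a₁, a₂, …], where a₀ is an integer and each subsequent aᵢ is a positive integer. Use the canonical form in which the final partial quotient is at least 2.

Apply division with remainder until the remainder is 0:
⌊2429/554⌋ = 4, remainder 213
⌊554/213⌋ = 2, remainder 128
⌊213/128⌋ = 1, remainder 85
⌊128/85⌋ = 1, remainder 43
⌊85/43⌋ = 1, remainder 42
⌊43/42⌋ = 1, remainder 1
⌊42/1⌋ = 42, remainder 0

[4; 2, 1, 1, 1, 1, 42]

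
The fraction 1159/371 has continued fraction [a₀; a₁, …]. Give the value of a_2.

15

1159 = 3·371 + 46, so a_0 = 3
371 = 8·46 + 3, so a_1 = 8
46 = 15·3 + 1, so a_2 = 15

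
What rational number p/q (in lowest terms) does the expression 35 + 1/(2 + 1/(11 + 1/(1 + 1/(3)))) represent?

3477/98

Starting at the tail and folding back:
Start with 3.
1 + 1/(3/1) = 1 + 1/3 = 4/3
11 + 1/(4/3) = 11 + 3/4 = 47/4
2 + 1/(47/4) = 2 + 4/47 = 98/47
35 + 1/(98/47) = 35 + 47/98 = 3477/98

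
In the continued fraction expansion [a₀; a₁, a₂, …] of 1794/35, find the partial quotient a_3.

Run the Euclidean algorithm, recording each quotient:
1794 = 51·35 + 9, so a_0 = 51
35 = 3·9 + 8, so a_1 = 3
9 = 1·8 + 1, so a_2 = 1
8 = 8·1 + 0, so a_3 = 8

8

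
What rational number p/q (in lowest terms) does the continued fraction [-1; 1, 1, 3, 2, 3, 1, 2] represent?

a_0 = -1: -1/1
a_1 = 1: 0/1
a_2 = 1: -1/2
a_3 = 3: -3/7
a_4 = 2: -7/16
a_5 = 3: -24/55
a_6 = 1: -31/71
a_7 = 2: -86/197

-86/197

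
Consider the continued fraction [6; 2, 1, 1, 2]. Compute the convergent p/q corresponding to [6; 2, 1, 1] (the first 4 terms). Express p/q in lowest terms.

Build up convergents one term at a time:
a_0 = 6: 6/1
a_1 = 2: 13/2
a_2 = 1: 19/3
a_3 = 1: 32/5

32/5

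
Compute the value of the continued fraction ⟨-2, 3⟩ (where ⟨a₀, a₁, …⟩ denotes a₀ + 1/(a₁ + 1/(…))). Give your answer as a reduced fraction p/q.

Start with 3.
-2 + 1/(3/1) = -2 + 1/3 = -5/3

-5/3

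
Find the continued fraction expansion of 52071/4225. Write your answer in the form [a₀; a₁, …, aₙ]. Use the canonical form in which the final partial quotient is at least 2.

Repeatedly divide and take the remainder:
⌊52071/4225⌋ = 12, remainder 1371
⌊4225/1371⌋ = 3, remainder 112
⌊1371/112⌋ = 12, remainder 27
⌊112/27⌋ = 4, remainder 4
⌊27/4⌋ = 6, remainder 3
⌊4/3⌋ = 1, remainder 1
⌊3/1⌋ = 3, remainder 0

[12; 3, 12, 4, 6, 1, 3]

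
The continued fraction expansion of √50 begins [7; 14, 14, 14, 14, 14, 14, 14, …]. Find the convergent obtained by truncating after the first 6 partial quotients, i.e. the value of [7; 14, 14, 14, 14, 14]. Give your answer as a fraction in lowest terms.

Use the convergent recurrence hₖ = aₖ·hₖ₋₁ + hₖ₋₂ (and likewise for the denominators kₖ):
a_0 = 7: 7/1
a_1 = 14: 99/14
a_2 = 14: 1393/197
a_3 = 14: 19601/2772
a_4 = 14: 275807/39005
a_5 = 14: 3880899/548842

3880899/548842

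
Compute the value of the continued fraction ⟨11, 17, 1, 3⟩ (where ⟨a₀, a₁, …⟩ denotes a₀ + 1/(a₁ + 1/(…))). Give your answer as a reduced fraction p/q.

Starting at the tail and folding back:
Start with 3.
1 + 1/(3/1) = 1 + 1/3 = 4/3
17 + 1/(4/3) = 17 + 3/4 = 71/4
11 + 1/(71/4) = 11 + 4/71 = 785/71

785/71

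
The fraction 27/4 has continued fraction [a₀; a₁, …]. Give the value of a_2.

Repeatedly divide and take the remainder:
⌊27/4⌋ = 6, remainder 3
⌊4/3⌋ = 1, remainder 1
⌊3/1⌋ = 3, remainder 0

3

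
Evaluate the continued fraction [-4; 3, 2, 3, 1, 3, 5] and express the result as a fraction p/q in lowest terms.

-2285/616

Compute successive convergents:
a_0 = -4: -4/1
a_1 = 3: -11/3
a_2 = 2: -26/7
a_3 = 3: -89/24
a_4 = 1: -115/31
a_5 = 3: -434/117
a_6 = 5: -2285/616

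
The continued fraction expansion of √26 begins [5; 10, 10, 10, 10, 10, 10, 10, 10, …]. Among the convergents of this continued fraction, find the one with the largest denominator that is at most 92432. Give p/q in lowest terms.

List convergents until the denominator exceeds the bound:
a_0 = 5: 5/1  (≤ bound)
a_1 = 10: 51/10  (≤ bound)
a_2 = 10: 515/101  (≤ bound)
a_3 = 10: 5201/1020  (≤ bound)
a_4 = 10: 52525/10301  (≤ bound)
a_5 = 10: 530451/104030  (> 92432, stop)

52525/10301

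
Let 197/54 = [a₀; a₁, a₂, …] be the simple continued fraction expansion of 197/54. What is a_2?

1

197 = 3·54 + 35, so a_0 = 3
54 = 1·35 + 19, so a_1 = 1
35 = 1·19 + 16, so a_2 = 1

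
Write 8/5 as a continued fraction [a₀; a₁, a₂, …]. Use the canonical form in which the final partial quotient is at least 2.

[1; 1, 1, 2]

⌊8/5⌋ = 1, remainder 3
⌊5/3⌋ = 1, remainder 2
⌊3/2⌋ = 1, remainder 1
⌊2/1⌋ = 2, remainder 0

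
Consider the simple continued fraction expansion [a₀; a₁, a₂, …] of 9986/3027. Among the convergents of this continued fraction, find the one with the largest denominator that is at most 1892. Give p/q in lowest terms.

a_0 = 3: 3/1  (≤ bound)
a_1 = 3: 10/3  (≤ bound)
a_2 = 2: 23/7  (≤ bound)
a_3 = 1: 33/10  (≤ bound)
a_4 = 9: 320/97  (≤ bound)
a_5 = 15: 4833/1465  (≤ bound)
a_6 = 2: 9986/3027  (> 1892, stop)

4833/1465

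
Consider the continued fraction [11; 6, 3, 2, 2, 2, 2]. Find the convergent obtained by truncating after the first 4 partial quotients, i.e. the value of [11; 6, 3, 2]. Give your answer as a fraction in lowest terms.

491/44

a_0 = 11: 11/1
a_1 = 6: 67/6
a_2 = 3: 212/19
a_3 = 2: 491/44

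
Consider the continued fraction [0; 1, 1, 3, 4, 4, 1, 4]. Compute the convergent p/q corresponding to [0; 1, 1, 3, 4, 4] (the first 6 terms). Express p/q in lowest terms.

a_0 = 0: 0/1
a_1 = 1: 1/1
a_2 = 1: 1/2
a_3 = 3: 4/7
a_4 = 4: 17/30
a_5 = 4: 72/127

72/127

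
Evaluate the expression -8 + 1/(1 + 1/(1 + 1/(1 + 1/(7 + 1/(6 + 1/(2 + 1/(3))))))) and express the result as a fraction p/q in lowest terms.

Collapse the nested fraction from the inside out:
Start with 3.
2 + 1/(3/1) = 2 + 1/3 = 7/3
6 + 1/(7/3) = 6 + 3/7 = 45/7
7 + 1/(45/7) = 7 + 7/45 = 322/45
1 + 1/(322/45) = 1 + 45/322 = 367/322
1 + 1/(367/322) = 1 + 322/367 = 689/367
1 + 1/(689/367) = 1 + 367/689 = 1056/689
-8 + 1/(1056/689) = -8 + 689/1056 = -7759/1056

-7759/1056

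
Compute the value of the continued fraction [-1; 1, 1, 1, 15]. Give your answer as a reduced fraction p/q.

Work from the innermost term outward:
Start with 15.
1 + 1/(15/1) = 1 + 1/15 = 16/15
1 + 1/(16/15) = 1 + 15/16 = 31/16
1 + 1/(31/16) = 1 + 16/31 = 47/31
-1 + 1/(47/31) = -1 + 31/47 = -16/47

-16/47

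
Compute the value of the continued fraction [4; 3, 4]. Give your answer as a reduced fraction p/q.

56/13

a_0 = 4: 4/1
a_1 = 3: 13/3
a_2 = 4: 56/13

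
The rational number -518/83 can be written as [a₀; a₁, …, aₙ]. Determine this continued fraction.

Run the Euclidean algorithm, recording each quotient:
⌊-518/83⌋ = -7, remainder 63
⌊83/63⌋ = 1, remainder 20
⌊63/20⌋ = 3, remainder 3
⌊20/3⌋ = 6, remainder 2
⌊3/2⌋ = 1, remainder 1
⌊2/1⌋ = 2, remainder 0

[-7; 1, 3, 6, 1, 2]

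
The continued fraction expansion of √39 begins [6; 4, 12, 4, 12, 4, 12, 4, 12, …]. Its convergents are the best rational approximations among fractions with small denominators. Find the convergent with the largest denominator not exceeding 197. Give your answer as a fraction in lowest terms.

List convergents until the denominator exceeds the bound:
a_0 = 6: 6/1  (≤ bound)
a_1 = 4: 25/4  (≤ bound)
a_2 = 12: 306/49  (≤ bound)
a_3 = 4: 1249/200  (> 197, stop)

306/49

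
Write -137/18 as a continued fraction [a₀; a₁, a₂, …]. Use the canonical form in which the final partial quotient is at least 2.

[-8; 2, 1, 1, 3]

-137 = -8·18 + 7, so a_0 = -8
18 = 2·7 + 4, so a_1 = 2
7 = 1·4 + 3, so a_2 = 1
4 = 1·3 + 1, so a_3 = 1
3 = 3·1 + 0, so a_4 = 3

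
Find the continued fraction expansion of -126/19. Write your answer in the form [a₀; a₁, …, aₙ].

⌊-126/19⌋ = -7, remainder 7
⌊19/7⌋ = 2, remainder 5
⌊7/5⌋ = 1, remainder 2
⌊5/2⌋ = 2, remainder 1
⌊2/1⌋ = 2, remainder 0

[-7; 2, 1, 2, 2]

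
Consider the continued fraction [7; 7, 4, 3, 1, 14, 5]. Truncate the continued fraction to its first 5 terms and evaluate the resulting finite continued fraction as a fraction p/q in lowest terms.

878/123

Collapse the nested fraction from the inside out:
Start with 1.
3 + 1/(1/1) = 3 + 1/1 = 4/1
4 + 1/(4/1) = 4 + 1/4 = 17/4
7 + 1/(17/4) = 7 + 4/17 = 123/17
7 + 1/(123/17) = 7 + 17/123 = 878/123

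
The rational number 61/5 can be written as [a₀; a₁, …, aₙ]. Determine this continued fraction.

⌊61/5⌋ = 12, remainder 1
⌊5/1⌋ = 5, remainder 0

[12; 5]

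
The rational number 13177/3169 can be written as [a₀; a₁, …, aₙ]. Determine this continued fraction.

[4; 6, 3, 13, 1, 1, 2, 2]

13177 = 4·3169 + 501, so a_0 = 4
3169 = 6·501 + 163, so a_1 = 6
501 = 3·163 + 12, so a_2 = 3
163 = 13·12 + 7, so a_3 = 13
12 = 1·7 + 5, so a_4 = 1
7 = 1·5 + 2, so a_5 = 1
5 = 2·2 + 1, so a_6 = 2
2 = 2·1 + 0, so a_7 = 2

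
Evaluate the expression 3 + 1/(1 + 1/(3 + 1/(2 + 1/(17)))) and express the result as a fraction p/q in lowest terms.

Work from the innermost term outward:
Start with 17.
2 + 1/(17/1) = 2 + 1/17 = 35/17
3 + 1/(35/17) = 3 + 17/35 = 122/35
1 + 1/(122/35) = 1 + 35/122 = 157/122
3 + 1/(157/122) = 3 + 122/157 = 593/157

593/157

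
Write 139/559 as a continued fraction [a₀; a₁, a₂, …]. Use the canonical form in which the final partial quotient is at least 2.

[0; 4, 46, 3]

Run the Euclidean algorithm, recording each quotient:
139 ÷ 559 → quotient 0, remainder 139
559 ÷ 139 → quotient 4, remainder 3
139 ÷ 3 → quotient 46, remainder 1
3 ÷ 1 → quotient 3, remainder 0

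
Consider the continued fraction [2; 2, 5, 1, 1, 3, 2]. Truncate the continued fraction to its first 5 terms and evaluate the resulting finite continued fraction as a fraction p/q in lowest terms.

59/24

Use the convergent recurrence hₖ = aₖ·hₖ₋₁ + hₖ₋₂ (and likewise for the denominators kₖ):
a_0 = 2: 2/1
a_1 = 2: 5/2
a_2 = 5: 27/11
a_3 = 1: 32/13
a_4 = 1: 59/24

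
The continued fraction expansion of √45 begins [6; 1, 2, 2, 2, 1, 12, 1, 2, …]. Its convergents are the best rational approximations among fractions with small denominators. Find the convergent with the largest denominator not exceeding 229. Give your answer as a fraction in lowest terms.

161/24

a_0 = 6: 6/1  (≤ bound)
a_1 = 1: 7/1  (≤ bound)
a_2 = 2: 20/3  (≤ bound)
a_3 = 2: 47/7  (≤ bound)
a_4 = 2: 114/17  (≤ bound)
a_5 = 1: 161/24  (≤ bound)
a_6 = 12: 2046/305  (> 229, stop)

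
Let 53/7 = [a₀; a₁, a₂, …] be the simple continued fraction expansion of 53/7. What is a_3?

3

⌊53/7⌋ = 7, remainder 4
⌊7/4⌋ = 1, remainder 3
⌊4/3⌋ = 1, remainder 1
⌊3/1⌋ = 3, remainder 0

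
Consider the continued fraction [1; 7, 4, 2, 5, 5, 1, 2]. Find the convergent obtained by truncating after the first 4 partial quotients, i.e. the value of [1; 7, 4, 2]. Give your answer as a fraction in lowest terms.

Use the convergent recurrence hₖ = aₖ·hₖ₋₁ + hₖ₋₂ (and likewise for the denominators kₖ):
a_0 = 1: 1/1
a_1 = 7: 8/7
a_2 = 4: 33/29
a_3 = 2: 74/65

74/65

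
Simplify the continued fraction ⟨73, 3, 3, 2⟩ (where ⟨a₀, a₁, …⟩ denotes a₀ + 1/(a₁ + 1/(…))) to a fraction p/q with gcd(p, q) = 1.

Start with 2.
3 + 1/(2/1) = 3 + 1/2 = 7/2
3 + 1/(7/2) = 3 + 2/7 = 23/7
73 + 1/(23/7) = 73 + 7/23 = 1686/23

1686/23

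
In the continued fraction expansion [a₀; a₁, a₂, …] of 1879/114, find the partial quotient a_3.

⌊1879/114⌋ = 16, remainder 55
⌊114/55⌋ = 2, remainder 4
⌊55/4⌋ = 13, remainder 3
⌊4/3⌋ = 1, remainder 1

1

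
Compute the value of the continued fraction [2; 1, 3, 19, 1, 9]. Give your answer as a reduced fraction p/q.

2219/806

Start with 9.
1 + 1/(9/1) = 1 + 1/9 = 10/9
19 + 1/(10/9) = 19 + 9/10 = 199/10
3 + 1/(199/10) = 3 + 10/199 = 607/199
1 + 1/(607/199) = 1 + 199/607 = 806/607
2 + 1/(806/607) = 2 + 607/806 = 2219/806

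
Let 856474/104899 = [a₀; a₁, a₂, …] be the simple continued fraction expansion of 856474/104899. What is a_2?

14

⌊856474/104899⌋ = 8, remainder 17282
⌊104899/17282⌋ = 6, remainder 1207
⌊17282/1207⌋ = 14, remainder 384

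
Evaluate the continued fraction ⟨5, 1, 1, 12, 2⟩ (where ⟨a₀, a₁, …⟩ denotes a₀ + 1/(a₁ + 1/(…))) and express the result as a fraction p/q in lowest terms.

287/52

Compute successive convergents:
a_0 = 5: 5/1
a_1 = 1: 6/1
a_2 = 1: 11/2
a_3 = 12: 138/25
a_4 = 2: 287/52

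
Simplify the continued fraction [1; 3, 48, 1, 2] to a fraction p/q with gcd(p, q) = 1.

Start with 2.
1 + 1/(2/1) = 1 + 1/2 = 3/2
48 + 1/(3/2) = 48 + 2/3 = 146/3
3 + 1/(146/3) = 3 + 3/146 = 441/146
1 + 1/(441/146) = 1 + 146/441 = 587/441

587/441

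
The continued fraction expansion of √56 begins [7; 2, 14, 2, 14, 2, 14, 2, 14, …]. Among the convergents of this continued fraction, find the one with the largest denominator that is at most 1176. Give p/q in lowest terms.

a_0 = 7: 7/1  (≤ bound)
a_1 = 2: 15/2  (≤ bound)
a_2 = 14: 217/29  (≤ bound)
a_3 = 2: 449/60  (≤ bound)
a_4 = 14: 6503/869  (≤ bound)
a_5 = 2: 13455/1798  (> 1176, stop)

6503/869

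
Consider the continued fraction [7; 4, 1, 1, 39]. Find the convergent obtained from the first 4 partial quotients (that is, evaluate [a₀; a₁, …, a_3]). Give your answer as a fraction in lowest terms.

65/9

Compute successive convergents:
a_0 = 7: 7/1
a_1 = 4: 29/4
a_2 = 1: 36/5
a_3 = 1: 65/9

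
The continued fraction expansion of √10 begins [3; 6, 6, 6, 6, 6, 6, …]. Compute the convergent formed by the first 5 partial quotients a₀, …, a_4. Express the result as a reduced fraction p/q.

Starting at the tail and folding back:
Start with 6.
6 + 1/(6/1) = 6 + 1/6 = 37/6
6 + 1/(37/6) = 6 + 6/37 = 228/37
6 + 1/(228/37) = 6 + 37/228 = 1405/228
3 + 1/(1405/228) = 3 + 228/1405 = 4443/1405

4443/1405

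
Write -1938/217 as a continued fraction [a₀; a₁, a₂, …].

-1938 ÷ 217 → quotient -9, remainder 15
217 ÷ 15 → quotient 14, remainder 7
15 ÷ 7 → quotient 2, remainder 1
7 ÷ 1 → quotient 7, remainder 0

[-9; 14, 2, 7]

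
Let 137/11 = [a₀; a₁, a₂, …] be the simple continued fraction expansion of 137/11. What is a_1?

2

137 ÷ 11 → quotient 12, remainder 5
11 ÷ 5 → quotient 2, remainder 1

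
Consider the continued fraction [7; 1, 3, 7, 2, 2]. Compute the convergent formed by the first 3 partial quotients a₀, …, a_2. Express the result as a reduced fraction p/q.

31/4

Start with 3.
1 + 1/(3/1) = 1 + 1/3 = 4/3
7 + 1/(4/3) = 7 + 3/4 = 31/4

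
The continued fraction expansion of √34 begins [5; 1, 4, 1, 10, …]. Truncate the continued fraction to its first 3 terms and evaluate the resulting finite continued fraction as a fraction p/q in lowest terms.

a_0 = 5: 5/1
a_1 = 1: 6/1
a_2 = 4: 29/5

29/5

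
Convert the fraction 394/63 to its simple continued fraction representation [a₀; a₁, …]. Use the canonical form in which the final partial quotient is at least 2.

394 = 6·63 + 16, so a_0 = 6
63 = 3·16 + 15, so a_1 = 3
16 = 1·15 + 1, so a_2 = 1
15 = 15·1 + 0, so a_3 = 15

[6; 3, 1, 15]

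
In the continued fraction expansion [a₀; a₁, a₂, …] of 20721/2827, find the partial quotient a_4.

2

Apply division with remainder until the remainder is 0:
20721 = 7·2827 + 932, so a_0 = 7
2827 = 3·932 + 31, so a_1 = 3
932 = 30·31 + 2, so a_2 = 30
31 = 15·2 + 1, so a_3 = 15
2 = 2·1 + 0, so a_4 = 2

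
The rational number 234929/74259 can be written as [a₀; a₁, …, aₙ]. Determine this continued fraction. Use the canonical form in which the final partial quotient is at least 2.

234929 ÷ 74259 → quotient 3, remainder 12152
74259 ÷ 12152 → quotient 6, remainder 1347
12152 ÷ 1347 → quotient 9, remainder 29
1347 ÷ 29 → quotient 46, remainder 13
29 ÷ 13 → quotient 2, remainder 3
13 ÷ 3 → quotient 4, remainder 1
3 ÷ 1 → quotient 3, remainder 0

[3; 6, 9, 46, 2, 4, 3]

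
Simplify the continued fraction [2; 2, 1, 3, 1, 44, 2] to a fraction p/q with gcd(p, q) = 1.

2989/1268

a_0 = 2: 2/1
a_1 = 2: 5/2
a_2 = 1: 7/3
a_3 = 3: 26/11
a_4 = 1: 33/14
a_5 = 44: 1478/627
a_6 = 2: 2989/1268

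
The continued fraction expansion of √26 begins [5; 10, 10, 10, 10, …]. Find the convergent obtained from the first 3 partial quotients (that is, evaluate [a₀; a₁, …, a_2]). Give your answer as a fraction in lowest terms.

Compute successive convergents:
a_0 = 5: 5/1
a_1 = 10: 51/10
a_2 = 10: 515/101

515/101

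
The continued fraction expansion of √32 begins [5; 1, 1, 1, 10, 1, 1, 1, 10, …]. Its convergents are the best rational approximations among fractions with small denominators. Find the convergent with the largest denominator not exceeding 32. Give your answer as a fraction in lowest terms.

181/32

List convergents until the denominator exceeds the bound:
a_0 = 5: 5/1  (≤ bound)
a_1 = 1: 6/1  (≤ bound)
a_2 = 1: 11/2  (≤ bound)
a_3 = 1: 17/3  (≤ bound)
a_4 = 10: 181/32  (≤ bound)
a_5 = 1: 198/35  (> 32, stop)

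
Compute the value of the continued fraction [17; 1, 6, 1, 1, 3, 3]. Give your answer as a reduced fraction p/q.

a_0 = 17: 17/1
a_1 = 1: 18/1
a_2 = 6: 125/7
a_3 = 1: 143/8
a_4 = 1: 268/15
a_5 = 3: 947/53
a_6 = 3: 3109/174

3109/174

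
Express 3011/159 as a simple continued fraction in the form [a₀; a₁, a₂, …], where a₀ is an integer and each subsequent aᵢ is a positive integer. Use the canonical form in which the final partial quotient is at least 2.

[18; 1, 14, 1, 9]

3011 ÷ 159 → quotient 18, remainder 149
159 ÷ 149 → quotient 1, remainder 10
149 ÷ 10 → quotient 14, remainder 9
10 ÷ 9 → quotient 1, remainder 1
9 ÷ 1 → quotient 9, remainder 0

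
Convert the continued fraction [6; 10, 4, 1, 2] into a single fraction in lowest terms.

872/143

Collapse the nested fraction from the inside out:
Start with 2.
1 + 1/(2/1) = 1 + 1/2 = 3/2
4 + 1/(3/2) = 4 + 2/3 = 14/3
10 + 1/(14/3) = 10 + 3/14 = 143/14
6 + 1/(143/14) = 6 + 14/143 = 872/143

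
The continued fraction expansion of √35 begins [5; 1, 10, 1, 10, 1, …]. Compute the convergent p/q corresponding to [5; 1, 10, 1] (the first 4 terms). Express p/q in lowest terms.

71/12

Starting at the tail and folding back:
Start with 1.
10 + 1/(1/1) = 10 + 1/1 = 11/1
1 + 1/(11/1) = 1 + 1/11 = 12/11
5 + 1/(12/11) = 5 + 11/12 = 71/12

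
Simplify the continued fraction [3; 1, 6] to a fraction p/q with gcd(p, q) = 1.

Compute successive convergents:
a_0 = 3: 3/1
a_1 = 1: 4/1
a_2 = 6: 27/7

27/7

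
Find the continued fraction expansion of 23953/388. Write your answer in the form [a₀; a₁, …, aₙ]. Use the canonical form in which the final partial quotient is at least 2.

23953 = 61·388 + 285, so a_0 = 61
388 = 1·285 + 103, so a_1 = 1
285 = 2·103 + 79, so a_2 = 2
103 = 1·79 + 24, so a_3 = 1
79 = 3·24 + 7, so a_4 = 3
24 = 3·7 + 3, so a_5 = 3
7 = 2·3 + 1, so a_6 = 2
3 = 3·1 + 0, so a_7 = 3

[61; 1, 2, 1, 3, 3, 2, 3]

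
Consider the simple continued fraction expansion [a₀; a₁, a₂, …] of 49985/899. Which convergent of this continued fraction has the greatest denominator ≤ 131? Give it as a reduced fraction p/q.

a_0 = 55: 55/1  (≤ bound)
a_1 = 1: 56/1  (≤ bound)
a_2 = 1: 111/2  (≤ bound)
a_3 = 1: 167/3  (≤ bound)
a_4 = 1: 278/5  (≤ bound)
a_5 = 59: 16569/298  (> 131, stop)

278/5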